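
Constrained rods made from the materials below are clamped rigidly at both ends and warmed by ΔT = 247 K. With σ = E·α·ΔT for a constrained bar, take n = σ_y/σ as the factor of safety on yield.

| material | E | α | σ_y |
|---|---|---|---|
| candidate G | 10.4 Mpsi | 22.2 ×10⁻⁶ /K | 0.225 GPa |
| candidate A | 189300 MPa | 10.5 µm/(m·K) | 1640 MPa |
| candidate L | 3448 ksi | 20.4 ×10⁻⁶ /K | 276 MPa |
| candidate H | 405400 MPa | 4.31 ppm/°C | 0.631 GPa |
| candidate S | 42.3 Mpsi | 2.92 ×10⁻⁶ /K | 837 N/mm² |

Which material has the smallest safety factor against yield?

In consistent units (E in GPa, α in ×10⁻⁶/K, σ_y in MPa):
  candidate G: E = 71.71, α = 22.2, σ_y = 225.0 → σ = 393 MPa, n = 0.572
  candidate A: E = 189.3, α = 10.5, σ_y = 1640 → σ = 491 MPa, n = 3.34
  candidate L: E = 23.77, α = 20.4, σ_y = 276.0 → σ = 120 MPa, n = 2.30
  candidate H: E = 405.4, α = 4.31, σ_y = 631.0 → σ = 432 MPa, n = 1.46
  candidate S: E = 291.6, α = 2.92, σ_y = 837.0 → σ = 210 MPa, n = 3.98
Candidate G has the lowest safety factor, n = 0.572.

candidate G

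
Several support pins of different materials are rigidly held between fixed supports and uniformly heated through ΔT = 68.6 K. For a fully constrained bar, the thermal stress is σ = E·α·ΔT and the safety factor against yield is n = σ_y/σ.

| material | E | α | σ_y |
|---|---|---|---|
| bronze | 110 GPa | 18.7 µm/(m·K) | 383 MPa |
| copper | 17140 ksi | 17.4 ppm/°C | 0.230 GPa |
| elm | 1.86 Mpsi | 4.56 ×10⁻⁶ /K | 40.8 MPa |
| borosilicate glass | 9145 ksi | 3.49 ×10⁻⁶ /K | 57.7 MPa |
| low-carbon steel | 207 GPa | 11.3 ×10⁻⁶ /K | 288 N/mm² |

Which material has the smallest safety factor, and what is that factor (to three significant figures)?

Converting E to GPa, α to ×10⁻⁶/K, σ_y to MPa, then σ and n for each:
  bronze: E = 110.0, α = 18.7, σ_y = 383.0 → σ = 141 MPa, n = 2.71
  copper: E = 118.2, α = 17.4, σ_y = 230.0 → σ = 141 MPa, n = 1.63
  elm: E = 12.82, α = 4.56, σ_y = 40.80 → σ = 4.01 MPa, n = 10.2
  borosilicate glass: E = 63.05, α = 3.49, σ_y = 57.70 → σ = 15.1 MPa, n = 3.82
  low-carbon steel: E = 207.0, α = 11.3, σ_y = 288.0 → σ = 160 MPa, n = 1.79
Smallest n: copper with n = 1.63.

copper, n = 1.63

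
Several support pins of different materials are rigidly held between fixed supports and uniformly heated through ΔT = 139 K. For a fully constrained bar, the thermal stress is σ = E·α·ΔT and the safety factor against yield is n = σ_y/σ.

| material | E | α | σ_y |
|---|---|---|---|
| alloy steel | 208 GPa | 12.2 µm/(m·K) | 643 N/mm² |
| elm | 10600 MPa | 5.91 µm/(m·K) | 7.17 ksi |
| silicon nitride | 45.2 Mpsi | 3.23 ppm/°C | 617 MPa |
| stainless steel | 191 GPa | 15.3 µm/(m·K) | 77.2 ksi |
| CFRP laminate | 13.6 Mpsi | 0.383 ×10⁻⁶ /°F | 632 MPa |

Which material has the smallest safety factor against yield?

stainless steel

In consistent units (E in GPa, α in ×10⁻⁶/K, σ_y in MPa):
  alloy steel: E = 208.0, α = 12.2, σ_y = 643.0 → σ = 353 MPa, n = 1.82
  elm: E = 10.60, α = 5.91, σ_y = 49.44 → σ = 8.71 MPa, n = 5.68
  silicon nitride: E = 311.6, α = 3.23, σ_y = 617.0 → σ = 140 MPa, n = 4.41
  stainless steel: E = 191.0, α = 15.3, σ_y = 532.3 → σ = 406 MPa, n = 1.31
  CFRP laminate: E = 93.77, α = 0.689, σ_y = 632.0 → σ = 8.99 MPa, n = 70.3
The minimum is stainless steel at n = 1.31.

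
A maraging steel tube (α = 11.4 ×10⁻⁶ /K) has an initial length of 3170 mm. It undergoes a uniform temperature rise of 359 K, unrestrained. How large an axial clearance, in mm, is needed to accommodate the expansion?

ΔL = α·L₀·ΔT = 11.4×10⁻⁶ × 3170 mm × 359.0 K = 13.0 mm.

13.0 mm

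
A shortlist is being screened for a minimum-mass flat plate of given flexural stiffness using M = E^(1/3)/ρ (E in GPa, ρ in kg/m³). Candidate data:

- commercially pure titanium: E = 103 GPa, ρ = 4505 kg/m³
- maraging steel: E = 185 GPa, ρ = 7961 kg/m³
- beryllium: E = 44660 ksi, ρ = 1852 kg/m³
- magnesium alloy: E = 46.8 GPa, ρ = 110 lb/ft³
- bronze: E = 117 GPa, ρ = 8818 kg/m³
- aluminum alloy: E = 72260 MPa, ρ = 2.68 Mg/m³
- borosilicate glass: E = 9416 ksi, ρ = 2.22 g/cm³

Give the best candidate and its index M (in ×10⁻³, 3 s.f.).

beryllium, M = 3.65×10⁻³

After converting to SI:
  commercially pure titanium: E = 103.0 GPa, ρ = 4505 kg/m³
  maraging steel: E = 185.0 GPa, ρ = 7961 kg/m³
  beryllium: E = 307.9 GPa, ρ = 1852 kg/m³
  magnesium alloy: E = 46.80 GPa, ρ = 1762 kg/m³
  bronze: E = 117.0 GPa, ρ = 8818 kg/m³
  aluminum alloy: E = 72.26 GPa, ρ = 2680 kg/m³
  borosilicate glass: E = 64.92 GPa, ρ = 2220 kg/m³
  beryllium: M = 3.65×10⁻³
  magnesium alloy: M = 2.05×10⁻³
  borosilicate glass: M = 1.81×10⁻³
  aluminum alloy: M = 1.55×10⁻³
  commercially pure titanium: M = 1.04×10⁻³
  maraging steel: M = 0.716×10⁻³
  bronze: M = 0.555×10⁻³
Beryllium has the largest M.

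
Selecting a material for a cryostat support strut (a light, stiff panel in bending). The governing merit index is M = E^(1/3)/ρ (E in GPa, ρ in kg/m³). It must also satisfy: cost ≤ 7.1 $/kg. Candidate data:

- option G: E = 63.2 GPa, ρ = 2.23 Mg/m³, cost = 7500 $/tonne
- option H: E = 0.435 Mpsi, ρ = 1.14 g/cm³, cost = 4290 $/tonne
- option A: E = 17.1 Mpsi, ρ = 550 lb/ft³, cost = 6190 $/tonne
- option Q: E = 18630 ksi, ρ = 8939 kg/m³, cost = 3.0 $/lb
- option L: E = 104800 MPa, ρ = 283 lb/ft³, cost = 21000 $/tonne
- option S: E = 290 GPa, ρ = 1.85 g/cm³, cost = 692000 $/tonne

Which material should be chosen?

option H

Screen on constraints: cost ≤ 7.1 $/kg. Survivors: option H, option A, option Q.
Putting every candidate on a common basis:
  option H: E = 2.999 GPa, ρ = 1140 kg/m³
  option A: E = 117.9 GPa, ρ = 8810 kg/m³
  option Q: E = 128.4 GPa, ρ = 8939 kg/m³
  option H: M = 1.27×10⁻³
  option Q: M = 0.564×10⁻³
  option A: M = 0.557×10⁻³
Option H has the largest M.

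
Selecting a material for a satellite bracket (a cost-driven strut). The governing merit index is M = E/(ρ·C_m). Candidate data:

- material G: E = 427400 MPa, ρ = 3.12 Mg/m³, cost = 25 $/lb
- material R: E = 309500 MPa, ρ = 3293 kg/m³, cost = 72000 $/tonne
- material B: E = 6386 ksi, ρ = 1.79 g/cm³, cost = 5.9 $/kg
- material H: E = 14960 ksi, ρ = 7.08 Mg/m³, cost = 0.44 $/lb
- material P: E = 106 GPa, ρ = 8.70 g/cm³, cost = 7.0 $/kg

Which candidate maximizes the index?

material H

In SI units:
  material G: E = 427.4 GPa, ρ = 3120 kg/m³, cost = 55.11 $/kg
  material R: E = 309.5 GPa, ρ = 3293 kg/m³, cost = 72.00 $/kg
  material B: E = 44.03 GPa, ρ = 1790 kg/m³, cost = 5.900 $/kg
  material H: E = 103.1 GPa, ρ = 7080 kg/m³, cost = 0.9700 $/kg
  material P: E = 106.0 GPa, ρ = 8700 kg/m³, cost = 7.000 $/kg
  material H: M = 15.0 MN·m per $
  material B: M = 4.17 MN·m per $
  material G: M = 2.49 MN·m per $
  material P: M = 1.74 MN·m per $
  material R: M = 1.31 MN·m per $
The maximum is for material H.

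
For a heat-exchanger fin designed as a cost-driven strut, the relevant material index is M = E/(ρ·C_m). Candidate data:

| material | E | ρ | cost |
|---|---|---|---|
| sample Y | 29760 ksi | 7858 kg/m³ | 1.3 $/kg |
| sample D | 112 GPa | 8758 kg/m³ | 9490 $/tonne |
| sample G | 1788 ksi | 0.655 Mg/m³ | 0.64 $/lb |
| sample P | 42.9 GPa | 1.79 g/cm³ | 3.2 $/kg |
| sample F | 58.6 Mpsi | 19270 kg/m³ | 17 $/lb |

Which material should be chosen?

Putting every candidate on a common basis:
  sample Y: E = 205.2 GPa, ρ = 7858 kg/m³, cost = 1.300 $/kg
  sample D: E = 112.0 GPa, ρ = 8758 kg/m³, cost = 9.490 $/kg
  sample G: E = 12.33 GPa, ρ = 655.0 kg/m³, cost = 1.411 $/kg
  sample P: E = 42.90 GPa, ρ = 1790 kg/m³, cost = 3.200 $/kg
  sample F: E = 404.0 GPa, ρ = 19270 kg/m³, cost = 37.48 $/kg
  sample Y: M = 20.1 MN·m per $
  sample G: M = 13.3 MN·m per $
  sample P: M = 7.49 MN·m per $
  sample D: M = 1.35 MN·m per $
  sample F: M = 0.559 MN·m per $
Sample Y has the largest M.

sample Y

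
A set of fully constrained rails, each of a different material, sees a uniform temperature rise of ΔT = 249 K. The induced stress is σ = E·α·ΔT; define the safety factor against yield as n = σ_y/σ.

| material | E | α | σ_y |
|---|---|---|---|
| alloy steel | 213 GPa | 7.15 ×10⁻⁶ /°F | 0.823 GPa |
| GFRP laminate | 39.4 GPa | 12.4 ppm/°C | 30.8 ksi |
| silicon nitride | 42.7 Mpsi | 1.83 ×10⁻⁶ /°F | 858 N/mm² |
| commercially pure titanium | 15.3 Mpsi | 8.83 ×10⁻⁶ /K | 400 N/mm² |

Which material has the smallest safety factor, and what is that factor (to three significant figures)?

In consistent units (E in GPa, α in ×10⁻⁶/K, σ_y in MPa):
  alloy steel: E = 213.0, α = 12.9, σ_y = 823.0 → σ = 683 MPa, n = 1.21
  GFRP laminate: E = 39.40, α = 12.4, σ_y = 212.4 → σ = 122 MPa, n = 1.75
  silicon nitride: E = 294.4, α = 3.29, σ_y = 858.0 → σ = 241 MPa, n = 3.55
  commercially pure titanium: E = 105.5, α = 8.83, σ_y = 400.0 → σ = 232 MPa, n = 1.72
The minimum is alloy steel at n = 1.21.

alloy steel, n = 1.21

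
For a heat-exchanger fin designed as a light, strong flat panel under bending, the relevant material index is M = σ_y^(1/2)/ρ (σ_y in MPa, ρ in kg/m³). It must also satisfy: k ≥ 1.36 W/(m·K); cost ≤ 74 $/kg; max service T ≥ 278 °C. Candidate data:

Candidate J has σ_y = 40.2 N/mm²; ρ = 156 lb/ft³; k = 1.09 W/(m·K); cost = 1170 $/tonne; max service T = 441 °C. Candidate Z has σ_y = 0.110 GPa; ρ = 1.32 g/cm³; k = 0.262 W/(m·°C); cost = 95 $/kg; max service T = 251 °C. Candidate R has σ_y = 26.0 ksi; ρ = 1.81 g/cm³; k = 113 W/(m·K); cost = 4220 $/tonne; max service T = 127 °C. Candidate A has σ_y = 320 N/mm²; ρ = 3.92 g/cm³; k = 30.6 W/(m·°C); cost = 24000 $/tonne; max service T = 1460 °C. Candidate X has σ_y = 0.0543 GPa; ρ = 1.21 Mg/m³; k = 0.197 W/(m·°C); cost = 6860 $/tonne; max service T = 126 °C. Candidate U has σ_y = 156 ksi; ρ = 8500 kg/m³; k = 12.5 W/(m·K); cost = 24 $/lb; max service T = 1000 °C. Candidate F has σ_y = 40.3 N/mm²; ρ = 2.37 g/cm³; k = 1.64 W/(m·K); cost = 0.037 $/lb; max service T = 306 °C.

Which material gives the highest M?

Screen on constraints: k ≥ 1.36 W/(m·K); cost ≤ 74 $/kg; max service T ≥ 278 °C. Survivors: candidate A, candidate U, candidate F.
Putting every candidate on a common basis:
  candidate A: σ_y = 320.0 MPa, ρ = 3920 kg/m³
  candidate U: σ_y = 1076 MPa, ρ = 8500 kg/m³
  candidate F: σ_y = 40.30 MPa, ρ = 2370 kg/m³
  candidate A: M = 4.56×10⁻³
  candidate U: M = 3.86×10⁻³
  candidate F: M = 2.68×10⁻³
Highest index: candidate A.

candidate A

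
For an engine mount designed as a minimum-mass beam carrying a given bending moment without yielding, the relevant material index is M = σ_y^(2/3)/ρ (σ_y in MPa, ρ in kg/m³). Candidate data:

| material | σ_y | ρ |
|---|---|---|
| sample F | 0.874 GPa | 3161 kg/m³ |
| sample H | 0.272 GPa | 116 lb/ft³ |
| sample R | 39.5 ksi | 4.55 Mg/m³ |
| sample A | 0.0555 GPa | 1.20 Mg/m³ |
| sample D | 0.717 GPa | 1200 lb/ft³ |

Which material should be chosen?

Putting every candidate on a common basis:
  sample F: σ_y = 874.0 MPa, ρ = 3161 kg/m³
  sample H: σ_y = 272.0 MPa, ρ = 1858 kg/m³
  sample R: σ_y = 272.3 MPa, ρ = 4550 kg/m³
  sample A: σ_y = 55.50 MPa, ρ = 1200 kg/m³
  sample D: σ_y = 717.0 MPa, ρ = 19220 kg/m³
  sample F: M = 28.9×10⁻³
  sample H: M = 22.6×10⁻³
  sample A: M = 12.1×10⁻³
  sample R: M = 9.23×10⁻³
  sample D: M = 4.17×10⁻³
The maximum is for sample F.

sample F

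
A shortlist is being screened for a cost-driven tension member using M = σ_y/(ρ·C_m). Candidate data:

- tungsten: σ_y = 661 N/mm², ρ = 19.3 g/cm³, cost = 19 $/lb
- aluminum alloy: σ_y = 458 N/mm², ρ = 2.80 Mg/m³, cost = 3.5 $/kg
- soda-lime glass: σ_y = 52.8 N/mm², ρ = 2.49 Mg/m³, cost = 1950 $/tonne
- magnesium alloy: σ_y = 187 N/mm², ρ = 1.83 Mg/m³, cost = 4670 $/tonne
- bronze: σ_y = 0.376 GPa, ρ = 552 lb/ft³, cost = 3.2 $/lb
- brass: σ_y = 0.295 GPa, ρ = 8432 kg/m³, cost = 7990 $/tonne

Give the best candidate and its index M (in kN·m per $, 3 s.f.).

aluminum alloy, M = 46.7 kN·m per $

In SI units:
  tungsten: σ_y = 661.0 MPa, ρ = 19300 kg/m³, cost = 41.89 $/kg
  aluminum alloy: σ_y = 458.0 MPa, ρ = 2800 kg/m³, cost = 3.500 $/kg
  soda-lime glass: σ_y = 52.80 MPa, ρ = 2490 kg/m³, cost = 1.950 $/kg
  magnesium alloy: σ_y = 187.0 MPa, ρ = 1830 kg/m³, cost = 4.670 $/kg
  bronze: σ_y = 376.0 MPa, ρ = 8842 kg/m³, cost = 7.055 $/kg
  brass: σ_y = 295.0 MPa, ρ = 8432 kg/m³, cost = 7.990 $/kg
  aluminum alloy: M = 46.7 kN·m per $
  magnesium alloy: M = 21.9 kN·m per $
  soda-lime glass: M = 10.9 kN·m per $
  bronze: M = 6.03 kN·m per $
  brass: M = 4.38 kN·m per $
  tungsten: M = 0.818 kN·m per $
Aluminum alloy has the largest M.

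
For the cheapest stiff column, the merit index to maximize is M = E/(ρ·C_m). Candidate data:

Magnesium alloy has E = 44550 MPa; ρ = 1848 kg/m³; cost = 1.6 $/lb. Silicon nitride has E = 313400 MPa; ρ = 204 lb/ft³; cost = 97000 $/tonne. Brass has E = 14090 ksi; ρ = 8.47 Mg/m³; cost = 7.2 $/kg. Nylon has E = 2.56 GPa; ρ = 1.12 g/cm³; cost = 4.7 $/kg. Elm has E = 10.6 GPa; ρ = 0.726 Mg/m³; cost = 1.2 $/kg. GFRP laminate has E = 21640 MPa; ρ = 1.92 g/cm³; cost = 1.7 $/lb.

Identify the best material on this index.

After converting to SI:
  magnesium alloy: E = 44.55 GPa, ρ = 1848 kg/m³, cost = 3.527 $/kg
  silicon nitride: E = 313.4 GPa, ρ = 3268 kg/m³, cost = 97.00 $/kg
  brass: E = 97.15 GPa, ρ = 8470 kg/m³, cost = 7.200 $/kg
  nylon: E = 2.560 GPa, ρ = 1120 kg/m³, cost = 4.700 $/kg
  elm: E = 10.60 GPa, ρ = 726.0 kg/m³, cost = 1.200 $/kg
  GFRP laminate: E = 21.64 GPa, ρ = 1920 kg/m³, cost = 3.748 $/kg
  elm: M = 12.2 MN·m per $
  magnesium alloy: M = 6.83 MN·m per $
  GFRP laminate: M = 3.01 MN·m per $
  brass: M = 1.59 MN·m per $
  silicon nitride: M = 0.989 MN·m per $
  nylon: M = 0.486 MN·m per $
Elm ranks first.

elm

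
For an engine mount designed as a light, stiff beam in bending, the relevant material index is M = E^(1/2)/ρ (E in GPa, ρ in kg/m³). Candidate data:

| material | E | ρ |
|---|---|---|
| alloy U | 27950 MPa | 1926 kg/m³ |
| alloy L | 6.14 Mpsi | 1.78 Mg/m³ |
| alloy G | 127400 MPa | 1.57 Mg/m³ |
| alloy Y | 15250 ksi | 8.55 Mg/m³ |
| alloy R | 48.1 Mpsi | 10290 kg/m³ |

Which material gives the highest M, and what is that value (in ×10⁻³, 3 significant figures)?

alloy G, M = 7.19×10⁻³

Putting every candidate on a common basis:
  alloy U: E = 27.95 GPa, ρ = 1926 kg/m³
  alloy L: E = 42.33 GPa, ρ = 1780 kg/m³
  alloy G: E = 127.4 GPa, ρ = 1570 kg/m³
  alloy Y: E = 105.1 GPa, ρ = 8550 kg/m³
  alloy R: E = 331.6 GPa, ρ = 10290 kg/m³
  alloy G: M = 7.19×10⁻³
  alloy L: M = 3.66×10⁻³
  alloy U: M = 2.74×10⁻³
  alloy R: M = 1.77×10⁻³
  alloy Y: M = 1.20×10⁻³
Alloy G ranks first.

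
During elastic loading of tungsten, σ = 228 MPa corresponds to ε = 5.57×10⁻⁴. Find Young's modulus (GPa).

E = σ/ε = 228 MPa / 5.57×10⁻⁴ = 409300 MPa = 409 GPa.

409 GPa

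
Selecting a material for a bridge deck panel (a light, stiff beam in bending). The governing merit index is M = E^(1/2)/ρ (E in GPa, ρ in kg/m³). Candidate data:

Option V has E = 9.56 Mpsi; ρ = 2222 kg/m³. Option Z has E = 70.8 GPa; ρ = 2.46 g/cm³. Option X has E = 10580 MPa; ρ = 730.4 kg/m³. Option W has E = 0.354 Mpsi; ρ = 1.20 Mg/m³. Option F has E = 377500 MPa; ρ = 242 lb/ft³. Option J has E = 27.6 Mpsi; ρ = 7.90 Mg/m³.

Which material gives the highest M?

Putting every candidate on a common basis:
  option V: E = 65.91 GPa, ρ = 2222 kg/m³
  option Z: E = 70.80 GPa, ρ = 2460 kg/m³
  option X: E = 10.58 GPa, ρ = 730.4 kg/m³
  option W: E = 2.441 GPa, ρ = 1200 kg/m³
  option F: E = 377.5 GPa, ρ = 3876 kg/m³
  option J: E = 190.3 GPa, ρ = 7900 kg/m³
  option F: M = 5.01×10⁻³
  option X: M = 4.45×10⁻³
  option V: M = 3.65×10⁻³
  option Z: M = 3.42×10⁻³
  option J: M = 1.75×10⁻³
  option W: M = 1.30×10⁻³
Option F has the largest M.

option F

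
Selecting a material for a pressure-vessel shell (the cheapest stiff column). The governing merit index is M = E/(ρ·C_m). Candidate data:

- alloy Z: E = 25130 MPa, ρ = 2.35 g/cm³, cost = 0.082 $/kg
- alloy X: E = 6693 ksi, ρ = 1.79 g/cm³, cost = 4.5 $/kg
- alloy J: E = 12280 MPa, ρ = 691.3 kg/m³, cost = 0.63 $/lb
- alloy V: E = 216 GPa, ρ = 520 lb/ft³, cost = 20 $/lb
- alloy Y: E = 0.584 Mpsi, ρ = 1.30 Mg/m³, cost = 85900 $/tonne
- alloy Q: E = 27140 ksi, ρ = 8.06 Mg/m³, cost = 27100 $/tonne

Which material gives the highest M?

After converting to SI:
  alloy Z: E = 25.13 GPa, ρ = 2350 kg/m³, cost = 0.08200 $/kg
  alloy X: E = 46.15 GPa, ρ = 1790 kg/m³, cost = 4.500 $/kg
  alloy J: E = 12.28 GPa, ρ = 691.3 kg/m³, cost = 1.389 $/kg
  alloy V: E = 216.0 GPa, ρ = 8330 kg/m³, cost = 44.09 $/kg
  alloy Y: E = 4.027 GPa, ρ = 1300 kg/m³, cost = 85.90 $/kg
  alloy Q: E = 187.1 GPa, ρ = 8060 kg/m³, cost = 27.10 $/kg
  alloy Z: M = 130 MN·m per $
  alloy J: M = 12.8 MN·m per $
  alloy X: M = 5.73 MN·m per $
  alloy Q: M = 0.857 MN·m per $
  alloy V: M = 0.588 MN·m per $
  alloy Y: M = 0.0361 MN·m per $
Alloy Z ranks first.

alloy Z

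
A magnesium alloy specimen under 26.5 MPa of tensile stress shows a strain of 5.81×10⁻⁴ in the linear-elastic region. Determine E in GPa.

45.6 GPa

E = σ/ε = 26.5 MPa / 5.81×10⁻⁴ = 45610 MPa = 45.6 GPa.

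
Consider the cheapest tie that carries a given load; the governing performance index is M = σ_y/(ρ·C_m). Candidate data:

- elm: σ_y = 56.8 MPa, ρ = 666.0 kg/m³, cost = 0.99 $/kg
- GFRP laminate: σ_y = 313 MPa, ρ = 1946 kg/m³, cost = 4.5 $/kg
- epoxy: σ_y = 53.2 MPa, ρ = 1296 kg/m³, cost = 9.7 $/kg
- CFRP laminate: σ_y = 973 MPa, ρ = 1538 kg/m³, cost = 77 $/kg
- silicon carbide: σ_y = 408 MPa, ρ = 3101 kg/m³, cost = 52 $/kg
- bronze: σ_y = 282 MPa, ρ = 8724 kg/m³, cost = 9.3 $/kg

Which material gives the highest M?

elm

Evaluate M for each candidate:
  elm: M = 86.1 kN·m per $
  GFRP laminate: M = 35.7 kN·m per $
  CFRP laminate: M = 8.22 kN·m per $
  epoxy: M = 4.23 kN·m per $
  bronze: M = 3.48 kN·m per $
  silicon carbide: M = 2.53 kN·m per $
Highest index: elm.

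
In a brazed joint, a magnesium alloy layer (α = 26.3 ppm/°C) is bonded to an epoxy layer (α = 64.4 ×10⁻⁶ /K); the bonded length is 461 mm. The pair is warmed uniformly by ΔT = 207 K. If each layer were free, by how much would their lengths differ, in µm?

3640 µm

Δα = |26.3 − 64.4|×10⁻⁶/K = 38.1×10⁻⁶/K.
ΔL_mismatch = Δα·L·ΔT = 38.1×10⁻⁶ × 461.0 mm × 207.0 K = 3640 µm.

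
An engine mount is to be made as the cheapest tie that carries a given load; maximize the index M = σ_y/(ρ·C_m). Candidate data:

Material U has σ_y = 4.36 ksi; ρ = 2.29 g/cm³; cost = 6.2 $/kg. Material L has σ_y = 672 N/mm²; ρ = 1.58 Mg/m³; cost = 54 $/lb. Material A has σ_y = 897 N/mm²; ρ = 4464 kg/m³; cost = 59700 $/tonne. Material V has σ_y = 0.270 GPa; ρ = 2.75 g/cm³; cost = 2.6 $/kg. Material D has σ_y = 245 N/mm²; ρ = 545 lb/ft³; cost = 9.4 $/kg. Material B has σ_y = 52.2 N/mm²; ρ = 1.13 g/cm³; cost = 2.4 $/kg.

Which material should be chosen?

In SI units:
  material U: σ_y = 30.06 MPa, ρ = 2290 kg/m³, cost = 6.200 $/kg
  material L: σ_y = 672.0 MPa, ρ = 1580 kg/m³, cost = 119.0 $/kg
  material A: σ_y = 897.0 MPa, ρ = 4464 kg/m³, cost = 59.70 $/kg
  material V: σ_y = 270.0 MPa, ρ = 2750 kg/m³, cost = 2.600 $/kg
  material D: σ_y = 245.0 MPa, ρ = 8730 kg/m³, cost = 9.400 $/kg
  material B: σ_y = 52.20 MPa, ρ = 1130 kg/m³, cost = 2.400 $/kg
  material V: M = 37.8 kN·m per $
  material B: M = 19.2 kN·m per $
  material L: M = 3.57 kN·m per $
  material A: M = 3.37 kN·m per $
  material D: M = 2.99 kN·m per $
  material U: M = 2.12 kN·m per $
Highest index: material V.

material V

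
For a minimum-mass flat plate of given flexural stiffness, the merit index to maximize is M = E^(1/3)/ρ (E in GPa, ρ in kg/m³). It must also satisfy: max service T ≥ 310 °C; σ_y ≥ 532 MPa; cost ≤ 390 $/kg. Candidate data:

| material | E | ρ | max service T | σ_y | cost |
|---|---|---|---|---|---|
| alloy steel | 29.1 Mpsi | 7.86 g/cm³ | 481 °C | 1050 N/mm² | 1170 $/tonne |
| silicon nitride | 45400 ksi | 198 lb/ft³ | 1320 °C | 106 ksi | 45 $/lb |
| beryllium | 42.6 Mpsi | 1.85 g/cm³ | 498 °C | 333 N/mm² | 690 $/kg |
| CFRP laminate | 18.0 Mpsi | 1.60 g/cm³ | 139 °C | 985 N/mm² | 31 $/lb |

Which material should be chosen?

silicon nitride

Screen on constraints: max service T ≥ 310 °C; σ_y ≥ 532 MPa; cost ≤ 390 $/kg. Survivors: alloy steel, silicon nitride.
After converting to SI:
  alloy steel: E = 200.6 GPa, ρ = 7860 kg/m³
  silicon nitride: E = 313.0 GPa, ρ = 3172 kg/m³
  silicon nitride: M = 2.14×10⁻³
  alloy steel: M = 0.745×10⁻³
The maximum is for silicon nitride.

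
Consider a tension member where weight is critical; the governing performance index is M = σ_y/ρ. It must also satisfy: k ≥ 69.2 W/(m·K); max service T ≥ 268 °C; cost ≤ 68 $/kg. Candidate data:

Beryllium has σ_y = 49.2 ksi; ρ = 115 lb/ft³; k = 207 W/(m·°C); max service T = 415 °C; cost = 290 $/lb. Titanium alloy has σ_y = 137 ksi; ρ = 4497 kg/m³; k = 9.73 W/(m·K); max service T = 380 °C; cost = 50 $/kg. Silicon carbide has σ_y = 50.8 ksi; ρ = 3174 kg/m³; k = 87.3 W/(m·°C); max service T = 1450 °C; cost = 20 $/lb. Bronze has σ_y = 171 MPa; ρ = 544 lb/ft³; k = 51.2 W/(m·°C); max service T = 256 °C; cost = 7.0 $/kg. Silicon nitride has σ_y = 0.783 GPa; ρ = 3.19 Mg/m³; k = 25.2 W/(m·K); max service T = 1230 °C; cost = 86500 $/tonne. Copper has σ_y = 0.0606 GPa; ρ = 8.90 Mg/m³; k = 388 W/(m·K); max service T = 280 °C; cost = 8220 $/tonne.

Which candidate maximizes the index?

silicon carbide

Screen on constraints: k ≥ 69.2 W/(m·K); max service T ≥ 268 °C; cost ≤ 68 $/kg. Survivors: silicon carbide, copper.
Normalizing units and computing the index:
  silicon carbide: σ_y = 350.3 MPa, ρ = 3174 kg/m³
  copper: σ_y = 60.60 MPa, ρ = 8900 kg/m³
  silicon carbide: M = 110 kN·m/kg
  copper: M = 6.81 kN·m/kg
Highest index: silicon carbide.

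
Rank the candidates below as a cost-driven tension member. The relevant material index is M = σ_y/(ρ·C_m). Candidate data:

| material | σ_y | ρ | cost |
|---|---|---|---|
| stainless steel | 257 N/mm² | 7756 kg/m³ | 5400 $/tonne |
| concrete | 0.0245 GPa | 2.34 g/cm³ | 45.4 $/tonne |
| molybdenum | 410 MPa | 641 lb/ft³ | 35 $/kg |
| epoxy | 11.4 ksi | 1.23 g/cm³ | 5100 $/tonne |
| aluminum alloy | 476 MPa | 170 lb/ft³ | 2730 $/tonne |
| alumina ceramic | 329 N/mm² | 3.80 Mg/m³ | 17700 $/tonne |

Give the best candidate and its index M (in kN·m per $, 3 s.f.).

concrete, M = 231 kN·m per $

Convert each candidate to consistent units, then evaluate M:
  stainless steel: σ_y = 257.0 MPa, ρ = 7756 kg/m³, cost = 5.400 $/kg
  concrete: σ_y = 24.50 MPa, ρ = 2340 kg/m³, cost = 0.04540 $/kg
  molybdenum: σ_y = 410.0 MPa, ρ = 10270 kg/m³, cost = 35.00 $/kg
  epoxy: σ_y = 78.60 MPa, ρ = 1230 kg/m³, cost = 5.100 $/kg
  aluminum alloy: σ_y = 476.0 MPa, ρ = 2723 kg/m³, cost = 2.730 $/kg
  alumina ceramic: σ_y = 329.0 MPa, ρ = 3800 kg/m³, cost = 17.70 $/kg
  concrete: M = 231 kN·m per $
  aluminum alloy: M = 64.0 kN·m per $
  epoxy: M = 12.5 kN·m per $
  stainless steel: M = 6.14 kN·m per $
  alumina ceramic: M = 4.89 kN·m per $
  molybdenum: M = 1.14 kN·m per $
Concrete has the largest M.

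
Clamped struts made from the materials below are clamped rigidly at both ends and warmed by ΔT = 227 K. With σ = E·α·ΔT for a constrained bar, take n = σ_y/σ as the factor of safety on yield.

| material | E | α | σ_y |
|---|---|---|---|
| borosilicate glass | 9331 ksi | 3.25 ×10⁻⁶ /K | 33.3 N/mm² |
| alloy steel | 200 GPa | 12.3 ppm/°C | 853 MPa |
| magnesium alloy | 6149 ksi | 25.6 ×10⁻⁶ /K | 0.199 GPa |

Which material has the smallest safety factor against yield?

borosilicate glass

In consistent units (E in GPa, α in ×10⁻⁶/K, σ_y in MPa):
  borosilicate glass: E = 64.33, α = 3.25, σ_y = 33.30 → σ = 47.5 MPa, n = 0.702
  alloy steel: E = 200.0, α = 12.3, σ_y = 853.0 → σ = 558 MPa, n = 1.53
  magnesium alloy: E = 42.40, α = 25.6, σ_y = 199.0 → σ = 246 MPa, n = 0.808
The minimum is borosilicate glass at n = 0.702.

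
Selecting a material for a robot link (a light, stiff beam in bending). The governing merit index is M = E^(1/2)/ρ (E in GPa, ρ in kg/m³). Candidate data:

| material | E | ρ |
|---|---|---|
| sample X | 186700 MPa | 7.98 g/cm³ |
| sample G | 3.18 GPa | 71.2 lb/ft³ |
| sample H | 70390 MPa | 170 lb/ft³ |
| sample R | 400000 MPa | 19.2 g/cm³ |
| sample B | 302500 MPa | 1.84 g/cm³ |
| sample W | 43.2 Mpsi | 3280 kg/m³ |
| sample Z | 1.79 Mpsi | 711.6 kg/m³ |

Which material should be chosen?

In SI units:
  sample X: E = 186.7 GPa, ρ = 7980 kg/m³
  sample G: E = 3.180 GPa, ρ = 1141 kg/m³
  sample H: E = 70.39 GPa, ρ = 2723 kg/m³
  sample R: E = 400.0 GPa, ρ = 19200 kg/m³
  sample B: E = 302.5 GPa, ρ = 1840 kg/m³
  sample W: E = 297.9 GPa, ρ = 3280 kg/m³
  sample Z: E = 12.34 GPa, ρ = 711.6 kg/m³
  sample B: M = 9.45×10⁻³
  sample W: M = 5.26×10⁻³
  sample Z: M = 4.94×10⁻³
  sample H: M = 3.08×10⁻³
  sample X: M = 1.71×10⁻³
  sample G: M = 1.56×10⁻³
  sample R: M = 1.04×10⁻³
The maximum is for sample B.

sample B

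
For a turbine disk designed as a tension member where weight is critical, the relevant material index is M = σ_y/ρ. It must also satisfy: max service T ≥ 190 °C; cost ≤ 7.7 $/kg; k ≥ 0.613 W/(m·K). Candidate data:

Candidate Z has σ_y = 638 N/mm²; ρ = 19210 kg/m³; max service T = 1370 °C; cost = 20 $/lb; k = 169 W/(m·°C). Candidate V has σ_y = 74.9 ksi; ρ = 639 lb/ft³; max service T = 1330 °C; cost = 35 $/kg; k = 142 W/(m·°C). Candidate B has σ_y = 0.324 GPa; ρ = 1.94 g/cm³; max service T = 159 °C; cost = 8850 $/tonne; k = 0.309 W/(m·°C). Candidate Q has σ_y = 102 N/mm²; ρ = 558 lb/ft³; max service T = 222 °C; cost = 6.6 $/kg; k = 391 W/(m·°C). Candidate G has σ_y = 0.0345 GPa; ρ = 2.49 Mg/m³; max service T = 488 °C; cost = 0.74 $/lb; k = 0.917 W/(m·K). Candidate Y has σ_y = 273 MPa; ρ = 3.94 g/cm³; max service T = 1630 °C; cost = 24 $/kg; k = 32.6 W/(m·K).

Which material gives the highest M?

Screen on constraints: max service T ≥ 190 °C; cost ≤ 7.7 $/kg; k ≥ 0.613 W/(m·K). Survivors: candidate Q, candidate G.
Putting every candidate on a common basis:
  candidate Q: σ_y = 102.0 MPa, ρ = 8938 kg/m³
  candidate G: σ_y = 34.50 MPa, ρ = 2490 kg/m³
  candidate G: M = 13.9 kN·m/kg
  candidate Q: M = 11.4 kN·m/kg
Candidate G ranks first.

candidate G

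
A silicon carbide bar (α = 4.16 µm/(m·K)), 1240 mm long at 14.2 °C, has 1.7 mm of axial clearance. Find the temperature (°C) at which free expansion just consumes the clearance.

344 °C

α·L₀·ΔT = 1.7 mm ⇒ ΔT = 1.7 / (4.16×10⁻⁶ × 1240.0) = 329.6 K.
T = 14.2 + 329.6 = 343.8 °C.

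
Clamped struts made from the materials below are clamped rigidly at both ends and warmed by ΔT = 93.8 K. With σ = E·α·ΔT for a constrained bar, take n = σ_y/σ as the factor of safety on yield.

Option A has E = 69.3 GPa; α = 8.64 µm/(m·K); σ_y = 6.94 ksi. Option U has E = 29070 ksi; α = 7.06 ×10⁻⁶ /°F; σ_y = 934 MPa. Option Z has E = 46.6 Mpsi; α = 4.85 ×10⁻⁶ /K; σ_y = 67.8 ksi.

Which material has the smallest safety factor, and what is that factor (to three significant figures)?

Per material, after unit conversion:
  option A: E = 69.30, α = 8.64, σ_y = 47.85 → σ = 56.2 MPa, n = 0.852
  option U: E = 200.4, α = 12.7, σ_y = 934.0 → σ = 239 MPa, n = 3.91
  option Z: E = 321.3, α = 4.85, σ_y = 467.5 → σ = 146 MPa, n = 3.20
Smallest n: option A with n = 0.852.

option A, n = 0.852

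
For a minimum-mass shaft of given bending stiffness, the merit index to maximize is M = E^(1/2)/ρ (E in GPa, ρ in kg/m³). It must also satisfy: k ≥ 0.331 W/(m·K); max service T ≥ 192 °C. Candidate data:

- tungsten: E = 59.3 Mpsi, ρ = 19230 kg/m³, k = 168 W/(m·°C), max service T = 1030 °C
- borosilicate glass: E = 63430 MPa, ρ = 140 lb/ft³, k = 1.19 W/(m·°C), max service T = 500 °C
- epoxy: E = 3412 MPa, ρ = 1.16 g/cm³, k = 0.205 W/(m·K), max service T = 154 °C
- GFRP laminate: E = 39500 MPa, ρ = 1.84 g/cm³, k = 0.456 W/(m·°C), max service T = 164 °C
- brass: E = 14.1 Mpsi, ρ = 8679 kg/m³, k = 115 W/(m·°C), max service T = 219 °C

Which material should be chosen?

Screen on constraints: k ≥ 0.331 W/(m·K); max service T ≥ 192 °C. Survivors: tungsten, borosilicate glass, brass.
After converting to SI:
  tungsten: E = 408.9 GPa, ρ = 19230 kg/m³
  borosilicate glass: E = 63.43 GPa, ρ = 2243 kg/m³
  brass: E = 97.22 GPa, ρ = 8679 kg/m³
  borosilicate glass: M = 3.55×10⁻³
  brass: M = 1.14×10⁻³
  tungsten: M = 1.05×10⁻³
Borosilicate glass ranks first.

borosilicate glass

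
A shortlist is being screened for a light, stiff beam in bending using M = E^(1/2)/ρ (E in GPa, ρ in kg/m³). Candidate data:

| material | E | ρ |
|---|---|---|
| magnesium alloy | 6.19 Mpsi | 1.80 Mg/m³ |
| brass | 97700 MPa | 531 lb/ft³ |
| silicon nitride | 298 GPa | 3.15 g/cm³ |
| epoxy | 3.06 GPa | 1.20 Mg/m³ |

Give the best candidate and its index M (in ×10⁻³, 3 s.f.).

silicon nitride, M = 5.48×10⁻³

Convert each candidate to consistent units, then evaluate M:
  magnesium alloy: E = 42.68 GPa, ρ = 1800 kg/m³
  brass: E = 97.70 GPa, ρ = 8506 kg/m³
  silicon nitride: E = 298.0 GPa, ρ = 3150 kg/m³
  epoxy: E = 3.060 GPa, ρ = 1200 kg/m³
  silicon nitride: M = 5.48×10⁻³
  magnesium alloy: M = 3.63×10⁻³
  epoxy: M = 1.46×10⁻³
  brass: M = 1.16×10⁻³
The maximum is for silicon nitride.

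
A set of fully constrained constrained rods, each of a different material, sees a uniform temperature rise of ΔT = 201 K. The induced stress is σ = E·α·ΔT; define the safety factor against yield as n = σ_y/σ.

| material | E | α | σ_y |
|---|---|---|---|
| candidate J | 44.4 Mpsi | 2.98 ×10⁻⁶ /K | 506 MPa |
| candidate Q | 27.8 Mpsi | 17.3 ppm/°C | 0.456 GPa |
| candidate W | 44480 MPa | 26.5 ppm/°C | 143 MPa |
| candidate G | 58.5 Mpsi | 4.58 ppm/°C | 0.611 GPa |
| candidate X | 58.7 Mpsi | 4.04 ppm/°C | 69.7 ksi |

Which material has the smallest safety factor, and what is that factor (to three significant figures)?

Per material, after unit conversion:
  candidate J: E = 306.1, α = 2.98, σ_y = 506.0 → σ = 183 MPa, n = 2.76
  candidate Q: E = 191.7, α = 17.3, σ_y = 456.0 → σ = 667 MPa, n = 0.684
  candidate W: E = 44.48, α = 26.5, σ_y = 143.0 → σ = 237 MPa, n = 0.604
  candidate G: E = 403.3, α = 4.58, σ_y = 611.0 → σ = 371 MPa, n = 1.65
  candidate X: E = 404.7, α = 4.04, σ_y = 480.6 → σ = 329 MPa, n = 1.46
Candidate W has the lowest safety factor, n = 0.604.

candidate W, n = 0.604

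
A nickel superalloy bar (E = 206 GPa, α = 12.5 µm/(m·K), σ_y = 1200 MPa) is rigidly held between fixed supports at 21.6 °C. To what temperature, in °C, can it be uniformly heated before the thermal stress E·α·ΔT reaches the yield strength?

E·α·ΔT = 1200 MPa ⇒ ΔT = 1200 / (206.0×10³ × 12.5×10⁻⁶) = 466.0 K.
T = 21.6 + 466.0 = 487.6 °C.

488 °C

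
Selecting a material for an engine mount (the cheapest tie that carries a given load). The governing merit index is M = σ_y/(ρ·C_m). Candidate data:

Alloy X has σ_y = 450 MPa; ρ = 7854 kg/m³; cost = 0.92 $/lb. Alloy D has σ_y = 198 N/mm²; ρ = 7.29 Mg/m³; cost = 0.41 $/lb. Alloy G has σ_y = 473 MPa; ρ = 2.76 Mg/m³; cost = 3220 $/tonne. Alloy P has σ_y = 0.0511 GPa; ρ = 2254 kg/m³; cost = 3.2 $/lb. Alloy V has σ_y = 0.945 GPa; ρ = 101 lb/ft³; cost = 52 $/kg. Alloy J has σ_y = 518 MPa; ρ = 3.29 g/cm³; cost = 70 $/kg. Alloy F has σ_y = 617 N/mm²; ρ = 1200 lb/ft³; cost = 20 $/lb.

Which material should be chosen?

alloy G

Normalizing units and computing the index:
  alloy X: σ_y = 450.0 MPa, ρ = 7854 kg/m³, cost = 2.028 $/kg
  alloy D: σ_y = 198.0 MPa, ρ = 7290 kg/m³, cost = 0.9039 $/kg
  alloy G: σ_y = 473.0 MPa, ρ = 2760 kg/m³, cost = 3.220 $/kg
  alloy P: σ_y = 51.10 MPa, ρ = 2254 kg/m³, cost = 7.055 $/kg
  alloy V: σ_y = 945.0 MPa, ρ = 1618 kg/m³, cost = 52.00 $/kg
  alloy J: σ_y = 518.0 MPa, ρ = 3290 kg/m³, cost = 70.00 $/kg
  alloy F: σ_y = 617.0 MPa, ρ = 19220 kg/m³, cost = 44.09 $/kg
  alloy G: M = 53.2 kN·m per $
  alloy D: M = 30.0 kN·m per $
  alloy X: M = 28.2 kN·m per $
  alloy V: M = 11.2 kN·m per $
  alloy P: M = 3.21 kN·m per $
  alloy J: M = 2.25 kN·m per $
  alloy F: M = 0.728 kN·m per $
Highest index: alloy G.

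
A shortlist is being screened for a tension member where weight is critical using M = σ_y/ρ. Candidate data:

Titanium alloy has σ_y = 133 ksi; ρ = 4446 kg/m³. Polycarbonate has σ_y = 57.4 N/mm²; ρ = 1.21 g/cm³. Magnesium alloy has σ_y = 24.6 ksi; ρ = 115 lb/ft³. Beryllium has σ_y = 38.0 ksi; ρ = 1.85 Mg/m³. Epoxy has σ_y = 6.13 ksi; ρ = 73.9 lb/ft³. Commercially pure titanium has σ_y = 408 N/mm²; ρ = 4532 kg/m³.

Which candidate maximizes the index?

titanium alloy

Convert each candidate to consistent units, then evaluate M:
  titanium alloy: σ_y = 917.0 MPa, ρ = 4446 kg/m³
  polycarbonate: σ_y = 57.40 MPa, ρ = 1210 kg/m³
  magnesium alloy: σ_y = 169.6 MPa, ρ = 1842 kg/m³
  beryllium: σ_y = 262.0 MPa, ρ = 1850 kg/m³
  epoxy: σ_y = 42.26 MPa, ρ = 1184 kg/m³
  commercially pure titanium: σ_y = 408.0 MPa, ρ = 4532 kg/m³
  titanium alloy: M = 206 kN·m/kg
  beryllium: M = 142 kN·m/kg
  magnesium alloy: M = 92.1 kN·m/kg
  commercially pure titanium: M = 90.0 kN·m/kg
  polycarbonate: M = 47.4 kN·m/kg
  epoxy: M = 35.7 kN·m/kg
Titanium alloy ranks first.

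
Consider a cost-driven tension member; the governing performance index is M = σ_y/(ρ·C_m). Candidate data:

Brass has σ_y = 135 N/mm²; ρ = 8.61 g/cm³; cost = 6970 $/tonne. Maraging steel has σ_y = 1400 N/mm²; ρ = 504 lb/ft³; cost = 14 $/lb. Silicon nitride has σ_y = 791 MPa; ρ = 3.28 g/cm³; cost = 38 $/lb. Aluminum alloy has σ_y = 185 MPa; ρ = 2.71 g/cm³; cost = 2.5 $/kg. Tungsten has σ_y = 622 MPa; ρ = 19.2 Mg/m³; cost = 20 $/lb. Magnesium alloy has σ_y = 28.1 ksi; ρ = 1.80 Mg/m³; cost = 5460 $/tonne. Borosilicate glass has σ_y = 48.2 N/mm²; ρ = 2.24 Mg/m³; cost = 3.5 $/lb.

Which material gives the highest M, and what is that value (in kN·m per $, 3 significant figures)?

Normalizing units and computing the index:
  brass: σ_y = 135.0 MPa, ρ = 8610 kg/m³, cost = 6.970 $/kg
  maraging steel: σ_y = 1400 MPa, ρ = 8073 kg/m³, cost = 30.86 $/kg
  silicon nitride: σ_y = 791.0 MPa, ρ = 3280 kg/m³, cost = 83.77 $/kg
  aluminum alloy: σ_y = 185.0 MPa, ρ = 2710 kg/m³, cost = 2.500 $/kg
  tungsten: σ_y = 622.0 MPa, ρ = 19200 kg/m³, cost = 44.09 $/kg
  magnesium alloy: σ_y = 193.7 MPa, ρ = 1800 kg/m³, cost = 5.460 $/kg
  borosilicate glass: σ_y = 48.20 MPa, ρ = 2240 kg/m³, cost = 7.716 $/kg
  aluminum alloy: M = 27.3 kN·m per $
  magnesium alloy: M = 19.7 kN·m per $
  maraging steel: M = 5.62 kN·m per $
  silicon nitride: M = 2.88 kN·m per $
  borosilicate glass: M = 2.79 kN·m per $
  brass: M = 2.25 kN·m per $
  tungsten: M = 0.735 kN·m per $
Highest index: aluminum alloy.

aluminum alloy, M = 27.3 kN·m per $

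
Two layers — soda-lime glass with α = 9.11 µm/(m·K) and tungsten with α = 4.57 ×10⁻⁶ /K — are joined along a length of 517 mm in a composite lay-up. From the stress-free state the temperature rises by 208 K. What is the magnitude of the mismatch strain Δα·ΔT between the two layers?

Δα = |9.11 − 4.57|×10⁻⁶/K = 4.54×10⁻⁶/K.
Mismatch strain = Δα·ΔT = 4.54×10⁻⁶ × 208.0 = 9.44×10⁻⁴.

9.44×10⁻⁴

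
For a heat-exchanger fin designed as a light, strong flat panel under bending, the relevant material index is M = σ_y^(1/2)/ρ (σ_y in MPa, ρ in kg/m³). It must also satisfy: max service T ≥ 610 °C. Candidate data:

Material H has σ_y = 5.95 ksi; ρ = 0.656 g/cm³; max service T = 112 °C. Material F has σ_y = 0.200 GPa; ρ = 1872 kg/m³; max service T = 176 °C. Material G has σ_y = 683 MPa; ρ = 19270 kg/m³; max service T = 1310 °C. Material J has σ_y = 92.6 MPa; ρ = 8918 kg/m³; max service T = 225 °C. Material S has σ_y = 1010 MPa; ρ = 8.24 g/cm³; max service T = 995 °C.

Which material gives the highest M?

Screen on constraints: max service T ≥ 610 °C. Survivors: material G, material S.
After converting to SI:
  material G: σ_y = 683.0 MPa, ρ = 19270 kg/m³
  material S: σ_y = 1010 MPa, ρ = 8240 kg/m³
  material S: M = 3.86×10⁻³
  material G: M = 1.36×10⁻³
The maximum is for material S.

material S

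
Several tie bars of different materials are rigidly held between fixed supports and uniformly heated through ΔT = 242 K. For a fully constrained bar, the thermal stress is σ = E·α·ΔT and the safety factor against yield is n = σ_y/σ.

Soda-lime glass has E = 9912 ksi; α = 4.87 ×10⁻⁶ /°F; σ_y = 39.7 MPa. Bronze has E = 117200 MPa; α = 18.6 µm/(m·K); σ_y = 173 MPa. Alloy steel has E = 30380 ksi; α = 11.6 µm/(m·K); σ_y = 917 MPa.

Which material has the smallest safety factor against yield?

soda-lime glass

In consistent units (E in GPa, α in ×10⁻⁶/K, σ_y in MPa):
  soda-lime glass: E = 68.34, α = 8.77, σ_y = 39.70 → σ = 145 MPa, n = 0.274
  bronze: E = 117.2, α = 18.6, σ_y = 173.0 → σ = 528 MPa, n = 0.328
  alloy steel: E = 209.5, α = 11.6, σ_y = 917.0 → σ = 588 MPa, n = 1.56
Smallest n: soda-lime glass with n = 0.274.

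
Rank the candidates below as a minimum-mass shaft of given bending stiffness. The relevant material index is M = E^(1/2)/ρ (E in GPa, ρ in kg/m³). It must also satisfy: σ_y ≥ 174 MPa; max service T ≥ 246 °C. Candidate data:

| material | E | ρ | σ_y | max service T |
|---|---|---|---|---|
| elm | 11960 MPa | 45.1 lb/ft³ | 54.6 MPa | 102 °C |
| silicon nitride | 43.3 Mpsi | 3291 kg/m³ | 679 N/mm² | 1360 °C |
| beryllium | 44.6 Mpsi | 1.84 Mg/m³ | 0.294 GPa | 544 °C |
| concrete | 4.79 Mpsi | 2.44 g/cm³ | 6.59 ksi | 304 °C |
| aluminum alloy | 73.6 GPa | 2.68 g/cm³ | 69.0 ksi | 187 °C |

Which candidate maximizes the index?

beryllium

Screen on constraints: σ_y ≥ 174 MPa; max service T ≥ 246 °C. Survivors: silicon nitride, beryllium.
Normalizing units and computing the index:
  silicon nitride: E = 298.5 GPa, ρ = 3291 kg/m³
  beryllium: E = 307.5 GPa, ρ = 1840 kg/m³
  beryllium: M = 9.53×10⁻³
  silicon nitride: M = 5.25×10⁻³
Highest index: beryllium.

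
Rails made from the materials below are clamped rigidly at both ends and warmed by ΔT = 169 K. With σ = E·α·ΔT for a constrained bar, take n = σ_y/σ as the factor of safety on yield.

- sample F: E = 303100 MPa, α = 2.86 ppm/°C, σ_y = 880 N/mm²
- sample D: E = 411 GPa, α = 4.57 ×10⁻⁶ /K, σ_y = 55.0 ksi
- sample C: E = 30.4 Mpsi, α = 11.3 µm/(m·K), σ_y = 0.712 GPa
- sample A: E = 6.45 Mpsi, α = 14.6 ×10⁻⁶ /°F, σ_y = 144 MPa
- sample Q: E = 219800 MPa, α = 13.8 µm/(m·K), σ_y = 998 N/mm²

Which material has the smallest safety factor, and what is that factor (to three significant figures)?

sample A, n = 0.729

With everything in SI (GPa, ×10⁻⁶/K, MPa):
  sample F: E = 303.1, α = 2.86, σ_y = 880.0 → σ = 147 MPa, n = 6.01
  sample D: E = 411.0, α = 4.57, σ_y = 379.2 → σ = 317 MPa, n = 1.19
  sample C: E = 209.6, α = 11.3, σ_y = 712.0 → σ = 400 MPa, n = 1.78
  sample A: E = 44.47, α = 26.3, σ_y = 144.0 → σ = 198 MPa, n = 0.729
  sample Q: E = 219.8, α = 13.8, σ_y = 998.0 → σ = 513 MPa, n = 1.95
Sample A has the lowest safety factor, n = 0.729.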